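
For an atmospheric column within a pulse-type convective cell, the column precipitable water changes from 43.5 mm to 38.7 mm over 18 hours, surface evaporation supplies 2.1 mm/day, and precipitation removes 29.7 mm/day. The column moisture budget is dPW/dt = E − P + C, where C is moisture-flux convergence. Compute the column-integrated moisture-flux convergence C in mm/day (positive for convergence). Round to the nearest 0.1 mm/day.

dPW/dt = (38.7 − 43.5) mm / (18/24 day) = -6.400 mm/day.
C = dPW/dt − E + P = (-6.400) − 2.1 + 29.7 = 21.2 mm/day.

C ≈ 21.2 mm/day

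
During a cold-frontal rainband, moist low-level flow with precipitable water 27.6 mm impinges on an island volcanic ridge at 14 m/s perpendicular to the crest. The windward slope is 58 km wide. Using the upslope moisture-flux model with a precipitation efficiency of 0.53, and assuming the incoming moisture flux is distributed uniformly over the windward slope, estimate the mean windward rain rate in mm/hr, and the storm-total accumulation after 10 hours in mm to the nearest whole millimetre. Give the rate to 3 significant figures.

R ≈ 12.7 mm/hr; total ≈ 127 mm

Incoming column moisture flux per unit ridge length: F = V × PW = 14 × 27.6 = 386.4 mm·m/s.
Spread over the 58 km slope with efficiency ε = 0.53: R = ε·F/W = 0.53 × 386.4 / 58000 m = 3.531e-03 mm/s.
R = 3.531e-03 × 3600 = 12.7 mm/hr.
Over 10 h: total = 12.7 × 10 = 127 mm.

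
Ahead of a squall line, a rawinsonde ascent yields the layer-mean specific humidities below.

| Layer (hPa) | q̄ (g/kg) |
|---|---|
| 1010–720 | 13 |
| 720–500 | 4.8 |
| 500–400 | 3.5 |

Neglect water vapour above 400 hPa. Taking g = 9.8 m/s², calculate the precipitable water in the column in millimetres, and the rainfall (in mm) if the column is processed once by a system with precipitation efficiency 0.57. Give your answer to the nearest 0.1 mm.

Precipitable water is the column-integrated vapour mass per unit area: PW = (1/g) Σ q̄ Δp, with q in kg/kg and Δp in Pa (1 kg/m² of water = 1 mm).
Layer 1010–720 hPa: Δp = 290 hPa = 29000 Pa, q̄ = 0.013 kg/kg → 0.013 × 29000 / 9.8 = 38.47 mm
Layer 720–500 hPa: Δp = 220 hPa = 22000 Pa, q̄ = 0.0048 kg/kg → 0.0048 × 22000 / 9.8 = 10.78 mm
Layer 500–400 hPa: Δp = 100 hPa = 10000 Pa, q̄ = 0.0035 kg/kg → 0.0035 × 10000 / 9.8 = 3.57 mm
PW = 38.47 + 10.78 + 3.57 = 52.82 ≈ 52.8 mm.
Rainfall = ε × PW = 0.57 × 52.8 = 30.1 mm.

PW ≈ 52.8 mm; rainfall ≈ 30.1 mm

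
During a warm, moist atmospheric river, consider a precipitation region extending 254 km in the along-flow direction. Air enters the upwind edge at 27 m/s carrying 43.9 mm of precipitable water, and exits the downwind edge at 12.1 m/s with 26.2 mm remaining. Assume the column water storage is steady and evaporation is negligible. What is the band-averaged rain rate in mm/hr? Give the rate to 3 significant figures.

Column moisture flux per unit crosswind length is F = V × PW.
Inflow: F_in = 27 × 43.9 = 1185.3 mm·m/s
Outflow: F_out = 12.1 × 26.2 = 317.02 mm·m/s
Steady-state rate R = (F_in − F_out)/L = (1185.3 − 317.02) / 254000 m = 3.418e-03 mm/s.
R = 3.418e-03 × 3600 = 12.3 mm/hr.

R ≈ 12.3 mm/hr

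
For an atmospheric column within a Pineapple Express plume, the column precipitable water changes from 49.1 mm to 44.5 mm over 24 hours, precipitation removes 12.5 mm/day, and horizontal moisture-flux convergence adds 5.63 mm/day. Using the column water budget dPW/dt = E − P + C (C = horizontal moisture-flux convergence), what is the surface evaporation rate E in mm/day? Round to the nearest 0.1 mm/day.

E ≈ 2.3 mm/day

dPW/dt = (44.5 − 49.1) mm / (24/24 day) = -4.600 mm/day.
E = dPW/dt + P − C = (-4.600) + 12.5 − (5.63) = 2.3 mm/day.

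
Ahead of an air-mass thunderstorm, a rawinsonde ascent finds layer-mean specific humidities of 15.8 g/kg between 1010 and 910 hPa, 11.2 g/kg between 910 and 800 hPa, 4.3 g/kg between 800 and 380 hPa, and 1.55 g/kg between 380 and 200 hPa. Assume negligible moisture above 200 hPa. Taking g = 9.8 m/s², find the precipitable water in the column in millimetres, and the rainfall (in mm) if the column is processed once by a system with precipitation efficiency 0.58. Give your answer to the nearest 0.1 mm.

Precipitable water is the column-integrated vapour mass per unit area: PW = (1/g) Σ q̄ Δp, with q in kg/kg and Δp in Pa (1 kg/m² of water = 1 mm).
Layer 1010–910 hPa: Δp = 100 hPa = 10000 Pa, q̄ = 0.0158 kg/kg → 0.0158 × 10000 / 9.8 = 16.12 mm
Layer 910–800 hPa: Δp = 110 hPa = 11000 Pa, q̄ = 0.0112 kg/kg → 0.0112 × 11000 / 9.8 = 12.57 mm
Layer 800–380 hPa: Δp = 420 hPa = 42000 Pa, q̄ = 0.0043 kg/kg → 0.0043 × 42000 / 9.8 = 18.43 mm
Layer 380–200 hPa: Δp = 180 hPa = 18000 Pa, q̄ = 0.00155 kg/kg → 0.00155 × 18000 / 9.8 = 2.85 mm
PW = 16.12 + 12.57 + 18.43 + 2.85 = 49.97 ≈ 50.0 mm.
Rainfall = ε × PW = 0.58 × 50.0 = 29.0 mm.

PW ≈ 50.0 mm; rainfall ≈ 29.0 mm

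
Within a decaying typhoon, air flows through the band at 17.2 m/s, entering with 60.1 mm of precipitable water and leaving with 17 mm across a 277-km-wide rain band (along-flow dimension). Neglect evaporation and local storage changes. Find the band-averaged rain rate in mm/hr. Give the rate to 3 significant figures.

R ≈ 9.63 mm/hr

Column moisture flux per unit crosswind length is F = V × PW.
Inflow: F_in = 17.2 × 60.1 = 1033.72 mm·m/s
Outflow: F_out = 17.2 × 17 = 292.4 mm·m/s
Steady-state rate R = (F_in − F_out)/L = (1033.72 − 292.4) / 277000 m = 2.676e-03 mm/s.
R = 2.676e-03 × 3600 = 9.63 mm/hr.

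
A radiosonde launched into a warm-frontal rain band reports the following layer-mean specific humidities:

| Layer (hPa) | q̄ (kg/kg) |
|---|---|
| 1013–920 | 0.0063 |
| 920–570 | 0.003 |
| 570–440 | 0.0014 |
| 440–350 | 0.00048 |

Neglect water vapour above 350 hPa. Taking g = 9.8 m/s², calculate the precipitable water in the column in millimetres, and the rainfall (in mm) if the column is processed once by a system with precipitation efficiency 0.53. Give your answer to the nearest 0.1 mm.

PW ≈ 19.0 mm; rainfall ≈ 10.1 mm

Precipitable water is the column-integrated vapour mass per unit area: PW = (1/g) Σ q̄ Δp, with q in kg/kg and Δp in Pa (1 kg/m² of water = 1 mm).
Layer 1013–920 hPa: Δp = 93 hPa = 9300 Pa, q̄ = 0.0063 kg/kg → 0.0063 × 9300 / 9.8 = 5.98 mm
Layer 920–570 hPa: Δp = 350 hPa = 35000 Pa, q̄ = 0.003 kg/kg → 0.003 × 35000 / 9.8 = 10.71 mm
Layer 570–440 hPa: Δp = 130 hPa = 13000 Pa, q̄ = 0.0014 kg/kg → 0.0014 × 13000 / 9.8 = 1.86 mm
Layer 440–350 hPa: Δp = 90 hPa = 9000 Pa, q̄ = 0.00048 kg/kg → 0.00048 × 9000 / 9.8 = 0.44 mm
PW = 5.98 + 10.71 + 1.86 + 0.44 = 18.99 ≈ 19.0 mm.
Rainfall = ε × PW = 0.53 × 19.0 = 10.1 mm.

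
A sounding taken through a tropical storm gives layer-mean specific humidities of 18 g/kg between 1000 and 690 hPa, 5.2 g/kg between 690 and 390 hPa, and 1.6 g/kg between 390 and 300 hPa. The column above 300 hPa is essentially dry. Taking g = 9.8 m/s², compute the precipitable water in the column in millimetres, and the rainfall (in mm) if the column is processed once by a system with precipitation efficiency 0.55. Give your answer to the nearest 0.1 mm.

Precipitable water is the column-integrated vapour mass per unit area: PW = (1/g) Σ q̄ Δp, with q in kg/kg and Δp in Pa (1 kg/m² of water = 1 mm).
Layer 1000–690 hPa: Δp = 310 hPa = 31000 Pa, q̄ = 0.018 kg/kg → 0.018 × 31000 / 9.8 = 56.94 mm
Layer 690–390 hPa: Δp = 300 hPa = 30000 Pa, q̄ = 0.0052 kg/kg → 0.0052 × 30000 / 9.8 = 15.92 mm
Layer 390–300 hPa: Δp = 90 hPa = 9000 Pa, q̄ = 0.0016 kg/kg → 0.0016 × 9000 / 9.8 = 1.47 mm
PW = 56.94 + 15.92 + 1.47 = 74.33 ≈ 74.3 mm.
Rainfall = ε × PW = 0.55 × 74.3 = 40.9 mm.

PW ≈ 74.3 mm; rainfall ≈ 40.9 mm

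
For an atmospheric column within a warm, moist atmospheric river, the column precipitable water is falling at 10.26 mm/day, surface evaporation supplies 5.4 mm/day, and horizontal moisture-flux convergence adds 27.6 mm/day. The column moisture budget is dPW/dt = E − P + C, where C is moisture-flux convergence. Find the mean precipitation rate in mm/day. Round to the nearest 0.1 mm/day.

dPW/dt = -10.26 mm/day.
P = E + C − dPW/dt = 5.4 + (27.6) − (-10.26) = 43.3 mm/day.

P ≈ 43.3 mm/day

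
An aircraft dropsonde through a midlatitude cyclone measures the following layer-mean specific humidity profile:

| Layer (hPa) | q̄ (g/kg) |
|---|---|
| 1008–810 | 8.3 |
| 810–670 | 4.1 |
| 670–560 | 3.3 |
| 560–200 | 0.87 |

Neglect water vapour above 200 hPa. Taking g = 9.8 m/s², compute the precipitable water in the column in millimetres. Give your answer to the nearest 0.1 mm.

PW ≈ 29.5 mm

Precipitable water is the column-integrated vapour mass per unit area: PW = (1/g) Σ q̄ Δp, with q in kg/kg and Δp in Pa (1 kg/m² of water = 1 mm).
Layer 1008–810 hPa: Δp = 198 hPa = 19800 Pa, q̄ = 0.0083 kg/kg → 0.0083 × 19800 / 9.8 = 16.77 mm
Layer 810–670 hPa: Δp = 140 hPa = 14000 Pa, q̄ = 0.0041 kg/kg → 0.0041 × 14000 / 9.8 = 5.86 mm
Layer 670–560 hPa: Δp = 110 hPa = 11000 Pa, q̄ = 0.0033 kg/kg → 0.0033 × 11000 / 9.8 = 3.70 mm
Layer 560–200 hPa: Δp = 360 hPa = 36000 Pa, q̄ = 0.00087 kg/kg → 0.00087 × 36000 / 9.8 = 3.20 mm
PW = 16.77 + 5.86 + 3.70 + 3.20 = 29.53 ≈ 29.5 mm.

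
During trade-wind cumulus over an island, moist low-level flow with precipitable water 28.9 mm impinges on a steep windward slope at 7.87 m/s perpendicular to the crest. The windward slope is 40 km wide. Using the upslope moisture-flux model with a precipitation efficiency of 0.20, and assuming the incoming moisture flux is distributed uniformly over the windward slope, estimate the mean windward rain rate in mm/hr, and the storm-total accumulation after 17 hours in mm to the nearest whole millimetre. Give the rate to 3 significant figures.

R ≈ 4.09 mm/hr; total ≈ 70 mm

Incoming column moisture flux per unit ridge length: F = V × PW = 7.87 × 28.9 = 227.443 mm·m/s.
Spread over the 40 km slope with efficiency ε = 0.20: R = ε·F/W = 0.20 × 227.443 / 40000 m = 1.137e-03 mm/s.
R = 1.137e-03 × 3600 = 4.09 mm/hr.
Over 17 h: total = 4.09 × 17 = 69.53 ≈ 70 mm.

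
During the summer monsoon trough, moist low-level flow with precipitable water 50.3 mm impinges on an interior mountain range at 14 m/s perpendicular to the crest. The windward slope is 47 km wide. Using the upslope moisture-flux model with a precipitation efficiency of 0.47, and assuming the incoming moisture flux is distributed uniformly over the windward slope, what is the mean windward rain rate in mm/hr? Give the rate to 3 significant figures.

Incoming column moisture flux per unit ridge length: F = V × PW = 14 × 50.3 = 704.2 mm·m/s.
Spread over the 47 km slope with efficiency ε = 0.47: R = ε·F/W = 0.47 × 704.2 / 47000 m = 7.042e-03 mm/s.
R = 7.042e-03 × 3600 = 25.4 mm/hr.

R ≈ 25.4 mm/hr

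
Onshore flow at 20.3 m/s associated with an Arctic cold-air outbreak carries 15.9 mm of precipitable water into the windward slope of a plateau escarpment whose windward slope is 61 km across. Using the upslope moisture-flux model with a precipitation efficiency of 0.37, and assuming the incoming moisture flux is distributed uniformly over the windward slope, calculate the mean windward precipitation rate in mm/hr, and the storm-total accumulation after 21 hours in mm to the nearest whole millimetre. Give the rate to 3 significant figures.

R ≈ 7.05 mm/hr; total ≈ 148 mm

Incoming column moisture flux per unit ridge length: F = V × PW = 20.3 × 15.9 = 322.77 mm·m/s.
Spread over the 61 km slope with efficiency ε = 0.37: R = ε·F/W = 0.37 × 322.77 / 61000 m = 1.958e-03 mm/s.
R = 1.958e-03 × 3600 = 7.05 mm/hr.
Over 21 h: total = 7.05 × 21 = 148.05 ≈ 148 mm.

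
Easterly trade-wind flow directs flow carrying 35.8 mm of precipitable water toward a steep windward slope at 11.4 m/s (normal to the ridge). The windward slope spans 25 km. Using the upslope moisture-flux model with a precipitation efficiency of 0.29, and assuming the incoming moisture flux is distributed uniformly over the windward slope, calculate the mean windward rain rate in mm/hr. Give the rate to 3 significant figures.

R ≈ 17.0 mm/hr

Incoming column moisture flux per unit ridge length: F = V × PW = 11.4 × 35.8 = 408.12 mm·m/s.
Spread over the 25 km slope with efficiency ε = 0.29: R = ε·F/W = 0.29 × 408.12 / 25000 m = 4.734e-03 mm/s.
R = 4.734e-03 × 3600 = 17.0 mm/hr.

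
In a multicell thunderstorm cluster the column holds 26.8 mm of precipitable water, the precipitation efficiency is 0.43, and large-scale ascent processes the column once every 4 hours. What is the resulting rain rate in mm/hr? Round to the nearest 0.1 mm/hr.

R ≈ 2.9 mm/hr

Each overturning extracts ε × PW = 0.43 × 26.8 = 11.524 mm.
Rate = ε·PW / τ = 11.524 / 4 h = 2.9 mm/hr.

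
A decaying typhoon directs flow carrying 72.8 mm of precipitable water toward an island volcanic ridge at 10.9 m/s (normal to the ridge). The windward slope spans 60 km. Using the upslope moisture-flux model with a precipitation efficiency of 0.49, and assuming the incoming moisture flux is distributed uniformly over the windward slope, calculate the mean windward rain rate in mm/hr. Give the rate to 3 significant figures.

Incoming column moisture flux per unit ridge length: F = V × PW = 10.9 × 72.8 = 793.52 mm·m/s.
Spread over the 60 km slope with efficiency ε = 0.49: R = ε·F/W = 0.49 × 793.52 / 60000 m = 6.480e-03 mm/s.
R = 6.480e-03 × 3600 = 23.3 mm/hr.

R ≈ 23.3 mm/hr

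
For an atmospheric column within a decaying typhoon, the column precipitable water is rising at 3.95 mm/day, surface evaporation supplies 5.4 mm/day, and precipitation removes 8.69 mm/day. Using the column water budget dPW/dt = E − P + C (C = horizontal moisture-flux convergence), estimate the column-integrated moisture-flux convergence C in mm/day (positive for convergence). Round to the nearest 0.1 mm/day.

C ≈ 7.2 mm/day

dPW/dt = +3.95 mm/day.
C = dPW/dt − E + P = (+3.95) − 5.4 + 8.69 = 7.2 mm/day.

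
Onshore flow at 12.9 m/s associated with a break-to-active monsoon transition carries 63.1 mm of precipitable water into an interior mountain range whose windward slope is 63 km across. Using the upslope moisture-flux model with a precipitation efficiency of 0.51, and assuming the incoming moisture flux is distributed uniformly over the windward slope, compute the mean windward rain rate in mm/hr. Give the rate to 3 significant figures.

R ≈ 23.7 mm/hr

Incoming column moisture flux per unit ridge length: F = V × PW = 12.9 × 63.1 = 813.99 mm·m/s.
Spread over the 63 km slope with efficiency ε = 0.51: R = ε·F/W = 0.51 × 813.99 / 63000 m = 6.589e-03 mm/s.
R = 6.589e-03 × 3600 = 23.7 mm/hr.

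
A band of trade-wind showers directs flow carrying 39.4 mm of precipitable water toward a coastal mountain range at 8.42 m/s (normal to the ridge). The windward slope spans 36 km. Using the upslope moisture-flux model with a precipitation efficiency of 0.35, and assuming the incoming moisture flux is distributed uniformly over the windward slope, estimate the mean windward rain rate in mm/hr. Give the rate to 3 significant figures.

Incoming column moisture flux per unit ridge length: F = V × PW = 8.42 × 39.4 = 331.748 mm·m/s.
Spread over the 36 km slope with efficiency ε = 0.35: R = ε·F/W = 0.35 × 331.748 / 36000 m = 3.225e-03 mm/s.
R = 3.225e-03 × 3600 = 11.6 mm/hr.

R ≈ 11.6 mm/hr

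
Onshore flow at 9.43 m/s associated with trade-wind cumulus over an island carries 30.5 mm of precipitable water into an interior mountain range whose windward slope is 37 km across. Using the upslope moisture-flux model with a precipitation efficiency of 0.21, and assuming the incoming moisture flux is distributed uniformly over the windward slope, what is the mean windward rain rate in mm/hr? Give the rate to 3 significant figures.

Incoming column moisture flux per unit ridge length: F = V × PW = 9.43 × 30.5 = 287.615 mm·m/s.
Spread over the 37 km slope with efficiency ε = 0.21: R = ε·F/W = 0.21 × 287.615 / 37000 m = 1.632e-03 mm/s.
R = 1.632e-03 × 3600 = 5.88 mm/hr.

R ≈ 5.88 mm/hr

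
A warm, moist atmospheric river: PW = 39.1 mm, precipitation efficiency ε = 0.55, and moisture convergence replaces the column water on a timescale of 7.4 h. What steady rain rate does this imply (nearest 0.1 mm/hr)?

Each overturning extracts ε × PW = 0.55 × 39.1 = 21.505 mm.
Rate = ε·PW / τ = 21.505 / 7.4 h = 2.9 mm/hr.

R ≈ 2.9 mm/hr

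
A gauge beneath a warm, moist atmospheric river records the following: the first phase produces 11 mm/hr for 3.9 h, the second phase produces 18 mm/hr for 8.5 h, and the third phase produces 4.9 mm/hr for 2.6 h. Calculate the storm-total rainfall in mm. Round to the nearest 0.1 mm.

total ≈ 208.6 mm

Total = Σ Rᵢ Δtᵢ = 11 × 3.9 + 18 × 8.5 + 4.9 × 2.6
      = 42.9 + 153 + 12.74 = 208.6 mm.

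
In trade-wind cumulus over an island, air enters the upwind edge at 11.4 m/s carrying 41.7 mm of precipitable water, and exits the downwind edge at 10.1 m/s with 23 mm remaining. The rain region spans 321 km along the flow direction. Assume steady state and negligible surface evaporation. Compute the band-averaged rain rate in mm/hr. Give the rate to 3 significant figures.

Column moisture flux per unit crosswind length is F = V × PW.
Inflow: F_in = 11.4 × 41.7 = 475.38 mm·m/s
Outflow: F_out = 10.1 × 23 = 232.3 mm·m/s
Steady-state rate R = (F_in − F_out)/L = (475.38 − 232.3) / 321000 m = 7.573e-04 mm/s.
R = 7.573e-04 × 3600 = 2.73 mm/hr.

R ≈ 2.73 mm/hr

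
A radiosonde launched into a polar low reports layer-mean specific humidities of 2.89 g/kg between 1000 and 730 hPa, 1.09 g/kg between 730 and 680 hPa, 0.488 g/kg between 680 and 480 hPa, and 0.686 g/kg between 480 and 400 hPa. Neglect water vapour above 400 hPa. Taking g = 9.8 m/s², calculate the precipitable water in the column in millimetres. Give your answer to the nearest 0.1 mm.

Precipitable water is the column-integrated vapour mass per unit area: PW = (1/g) Σ q̄ Δp, with q in kg/kg and Δp in Pa (1 kg/m² of water = 1 mm).
Layer 1000–730 hPa: Δp = 270 hPa = 27000 Pa, q̄ = 0.00289 kg/kg → 0.00289 × 27000 / 9.8 = 7.96 mm
Layer 730–680 hPa: Δp = 50 hPa = 5000 Pa, q̄ = 0.00109 kg/kg → 0.00109 × 5000 / 9.8 = 0.56 mm
Layer 680–480 hPa: Δp = 200 hPa = 20000 Pa, q̄ = 0.000488 kg/kg → 0.000488 × 20000 / 9.8 = 1.00 mm
Layer 480–400 hPa: Δp = 80 hPa = 8000 Pa, q̄ = 0.000686 kg/kg → 0.000686 × 8000 / 9.8 = 0.56 mm
PW = 7.96 + 0.56 + 1.00 + 0.56 = 10.08 ≈ 10.1 mm.

PW ≈ 10.1 mm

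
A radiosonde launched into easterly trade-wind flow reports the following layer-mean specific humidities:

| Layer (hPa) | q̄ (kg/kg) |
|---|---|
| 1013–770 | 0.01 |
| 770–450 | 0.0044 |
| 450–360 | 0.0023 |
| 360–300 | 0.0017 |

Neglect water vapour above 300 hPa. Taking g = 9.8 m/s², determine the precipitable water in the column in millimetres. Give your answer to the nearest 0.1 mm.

PW ≈ 42.3 mm

Precipitable water is the column-integrated vapour mass per unit area: PW = (1/g) Σ q̄ Δp, with q in kg/kg and Δp in Pa (1 kg/m² of water = 1 mm).
Layer 1013–770 hPa: Δp = 243 hPa = 24300 Pa, q̄ = 0.01 kg/kg → 0.01 × 24300 / 9.8 = 24.80 mm
Layer 770–450 hPa: Δp = 320 hPa = 32000 Pa, q̄ = 0.0044 kg/kg → 0.0044 × 32000 / 9.8 = 14.37 mm
Layer 450–360 hPa: Δp = 90 hPa = 9000 Pa, q̄ = 0.0023 kg/kg → 0.0023 × 9000 / 9.8 = 2.11 mm
Layer 360–300 hPa: Δp = 60 hPa = 6000 Pa, q̄ = 0.0017 kg/kg → 0.0017 × 6000 / 9.8 = 1.04 mm
PW = 24.80 + 14.37 + 2.11 + 1.04 = 42.32 ≈ 42.3 mm.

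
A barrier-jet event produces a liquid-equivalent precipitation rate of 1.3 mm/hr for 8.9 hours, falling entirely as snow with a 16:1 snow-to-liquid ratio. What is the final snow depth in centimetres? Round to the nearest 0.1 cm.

snow depth ≈ 18.5 cm

Liquid-equivalent depth = 1.3 × 8.9 = 11.57 mm.
Snow depth = 11.57 mm × 16 = 185.12 mm = 18.5 cm.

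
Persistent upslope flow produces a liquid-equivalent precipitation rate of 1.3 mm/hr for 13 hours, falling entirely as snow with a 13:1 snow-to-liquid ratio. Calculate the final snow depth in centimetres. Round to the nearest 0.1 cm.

Liquid-equivalent depth = 1.3 × 13 = 16.9 mm.
Snow depth = 16.9 mm × 13 = 219.7 mm = 22.0 cm.

snow depth ≈ 22.0 cm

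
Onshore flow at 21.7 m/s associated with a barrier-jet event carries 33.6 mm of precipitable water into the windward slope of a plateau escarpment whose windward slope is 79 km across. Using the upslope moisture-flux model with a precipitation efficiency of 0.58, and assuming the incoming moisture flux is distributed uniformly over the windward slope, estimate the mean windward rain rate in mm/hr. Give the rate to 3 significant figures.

Incoming column moisture flux per unit ridge length: F = V × PW = 21.7 × 33.6 = 729.12 mm·m/s.
Spread over the 79 km slope with efficiency ε = 0.58: R = ε·F/W = 0.58 × 729.12 / 79000 m = 5.353e-03 mm/s.
R = 5.353e-03 × 3600 = 19.3 mm/hr.

R ≈ 19.3 mm/hr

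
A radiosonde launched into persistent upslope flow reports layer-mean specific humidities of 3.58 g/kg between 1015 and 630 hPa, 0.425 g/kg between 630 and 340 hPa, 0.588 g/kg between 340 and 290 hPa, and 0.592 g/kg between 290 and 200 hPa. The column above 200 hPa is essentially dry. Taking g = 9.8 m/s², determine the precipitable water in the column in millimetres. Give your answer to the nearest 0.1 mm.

PW ≈ 16.2 mm

Precipitable water is the column-integrated vapour mass per unit area: PW = (1/g) Σ q̄ Δp, with q in kg/kg and Δp in Pa (1 kg/m² of water = 1 mm).
Layer 1015–630 hPa: Δp = 385 hPa = 38500 Pa, q̄ = 0.00358 kg/kg → 0.00358 × 38500 / 9.8 = 14.06 mm
Layer 630–340 hPa: Δp = 290 hPa = 29000 Pa, q̄ = 0.000425 kg/kg → 0.000425 × 29000 / 9.8 = 1.26 mm
Layer 340–290 hPa: Δp = 50 hPa = 5000 Pa, q̄ = 0.000588 kg/kg → 0.000588 × 5000 / 9.8 = 0.30 mm
Layer 290–200 hPa: Δp = 90 hPa = 9000 Pa, q̄ = 0.000592 kg/kg → 0.000592 × 9000 / 9.8 = 0.54 mm
PW = 14.06 + 1.26 + 0.30 + 0.54 = 16.16 ≈ 16.2 mm.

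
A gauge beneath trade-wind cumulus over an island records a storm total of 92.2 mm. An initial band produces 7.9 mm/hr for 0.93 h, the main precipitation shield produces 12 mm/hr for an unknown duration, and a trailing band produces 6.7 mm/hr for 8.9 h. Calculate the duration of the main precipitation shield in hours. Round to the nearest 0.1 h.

Known phases: 7.9 × 0.93 + 6.7 × 8.9 = 7.347 + 59.63 = 66.977 mm.
Remaining depth = 92.2 − 66.977 = 25.223 mm.
Duration = 25.223 / 12 = 2.1 h.

duration ≈ 2.1 h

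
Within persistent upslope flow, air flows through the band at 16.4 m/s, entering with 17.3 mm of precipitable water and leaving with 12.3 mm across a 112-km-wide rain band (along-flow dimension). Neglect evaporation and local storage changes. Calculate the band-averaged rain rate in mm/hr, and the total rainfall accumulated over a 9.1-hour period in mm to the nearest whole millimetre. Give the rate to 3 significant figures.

R ≈ 2.64 mm/hr; total ≈ 24 mm

Column moisture flux per unit crosswind length is F = V × PW.
Inflow: F_in = 16.4 × 17.3 = 283.72 mm·m/s
Outflow: F_out = 16.4 × 12.3 = 201.72 mm·m/s
Steady-state rate R = (F_in − F_out)/L = (283.72 − 201.72) / 112000 m = 7.321e-04 mm/s.
R = 7.321e-04 × 3600 = 2.64 mm/hr.
Over 9.1 h: total = 2.64 × 9.1 = 24.024 ≈ 24 mm.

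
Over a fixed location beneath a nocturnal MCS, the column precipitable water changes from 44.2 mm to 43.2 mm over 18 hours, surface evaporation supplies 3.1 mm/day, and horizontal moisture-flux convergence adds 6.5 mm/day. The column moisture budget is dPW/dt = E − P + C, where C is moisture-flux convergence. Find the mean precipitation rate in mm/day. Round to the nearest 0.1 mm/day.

dPW/dt = (43.2 − 44.2) mm / (18/24 day) = -1.333 mm/day.
P = E + C − dPW/dt = 3.1 + (6.5) − (-1.333) = 10.9 mm/day.

P ≈ 10.9 mm/day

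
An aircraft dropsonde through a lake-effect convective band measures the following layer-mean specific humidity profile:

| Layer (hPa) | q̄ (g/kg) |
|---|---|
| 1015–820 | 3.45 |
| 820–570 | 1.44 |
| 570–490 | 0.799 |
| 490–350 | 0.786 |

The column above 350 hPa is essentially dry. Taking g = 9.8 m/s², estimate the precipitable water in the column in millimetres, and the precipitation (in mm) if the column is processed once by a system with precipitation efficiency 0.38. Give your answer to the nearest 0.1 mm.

PW ≈ 12.3 mm; precipitation ≈ 4.7 mm

Precipitable water is the column-integrated vapour mass per unit area: PW = (1/g) Σ q̄ Δp, with q in kg/kg and Δp in Pa (1 kg/m² of water = 1 mm).
Layer 1015–820 hPa: Δp = 195 hPa = 19500 Pa, q̄ = 0.00345 kg/kg → 0.00345 × 19500 / 9.8 = 6.86 mm
Layer 820–570 hPa: Δp = 250 hPa = 25000 Pa, q̄ = 0.00144 kg/kg → 0.00144 × 25000 / 9.8 = 3.67 mm
Layer 570–490 hPa: Δp = 80 hPa = 8000 Pa, q̄ = 0.000799 kg/kg → 0.000799 × 8000 / 9.8 = 0.65 mm
Layer 490–350 hPa: Δp = 140 hPa = 14000 Pa, q̄ = 0.000786 kg/kg → 0.000786 × 14000 / 9.8 = 1.12 mm
PW = 6.86 + 3.67 + 0.65 + 1.12 = 12.30 ≈ 12.3 mm.
Precipitation = ε × PW = 0.38 × 12.3 = 4.7 mm.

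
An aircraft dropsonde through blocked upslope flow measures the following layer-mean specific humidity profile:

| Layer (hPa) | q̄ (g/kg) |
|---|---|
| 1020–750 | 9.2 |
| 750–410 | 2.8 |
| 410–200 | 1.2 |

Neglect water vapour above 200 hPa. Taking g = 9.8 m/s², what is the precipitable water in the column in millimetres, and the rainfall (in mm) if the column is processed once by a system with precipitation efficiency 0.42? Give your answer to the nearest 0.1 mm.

PW ≈ 37.6 mm; rainfall ≈ 15.8 mm

Precipitable water is the column-integrated vapour mass per unit area: PW = (1/g) Σ q̄ Δp, with q in kg/kg and Δp in Pa (1 kg/m² of water = 1 mm).
Layer 1020–750 hPa: Δp = 270 hPa = 27000 Pa, q̄ = 0.0092 kg/kg → 0.0092 × 27000 / 9.8 = 25.35 mm
Layer 750–410 hPa: Δp = 340 hPa = 34000 Pa, q̄ = 0.0028 kg/kg → 0.0028 × 34000 / 9.8 = 9.71 mm
Layer 410–200 hPa: Δp = 210 hPa = 21000 Pa, q̄ = 0.0012 kg/kg → 0.0012 × 21000 / 9.8 = 2.57 mm
PW = 25.35 + 9.71 + 2.57 = 37.63 ≈ 37.6 mm.
Rainfall = ε × PW = 0.42 × 37.6 = 15.8 mm.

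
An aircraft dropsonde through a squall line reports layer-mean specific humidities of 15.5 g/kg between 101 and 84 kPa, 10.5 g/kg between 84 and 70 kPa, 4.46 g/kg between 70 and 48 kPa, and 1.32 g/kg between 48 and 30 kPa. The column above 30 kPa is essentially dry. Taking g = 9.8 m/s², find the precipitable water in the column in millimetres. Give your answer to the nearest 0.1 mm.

PW ≈ 54.3 mm

Precipitable water is the column-integrated vapour mass per unit area: PW = (1/g) Σ q̄ Δp, with q in kg/kg and Δp in Pa (1 kg/m² of water = 1 mm).
Layer 101–84 kPa: Δp = 170 hPa = 17000 Pa, q̄ = 0.0155 kg/kg → 0.0155 × 17000 / 9.8 = 26.89 mm
Layer 84–70 kPa: Δp = 140 hPa = 14000 Pa, q̄ = 0.0105 kg/kg → 0.0105 × 14000 / 9.8 = 15.00 mm
Layer 70–48 kPa: Δp = 220 hPa = 22000 Pa, q̄ = 0.00446 kg/kg → 0.00446 × 22000 / 9.8 = 10.01 mm
Layer 48–30 kPa: Δp = 180 hPa = 18000 Pa, q̄ = 0.00132 kg/kg → 0.00132 × 18000 / 9.8 = 2.42 mm
PW = 26.89 + 15.00 + 10.01 + 2.42 = 54.32 ≈ 54.3 mm.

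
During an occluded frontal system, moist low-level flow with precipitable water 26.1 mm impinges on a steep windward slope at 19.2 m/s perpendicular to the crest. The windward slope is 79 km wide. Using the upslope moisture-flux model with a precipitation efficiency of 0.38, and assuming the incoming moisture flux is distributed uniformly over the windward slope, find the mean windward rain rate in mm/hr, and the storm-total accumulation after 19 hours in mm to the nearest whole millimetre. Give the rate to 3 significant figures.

R ≈ 8.68 mm/hr; total ≈ 165 mm

Incoming column moisture flux per unit ridge length: F = V × PW = 19.2 × 26.1 = 501.12 mm·m/s.
Spread over the 79 km slope with efficiency ε = 0.38: R = ε·F/W = 0.38 × 501.12 / 79000 m = 2.410e-03 mm/s.
R = 2.410e-03 × 3600 = 8.68 mm/hr.
Over 19 h: total = 8.68 × 19 = 164.92 ≈ 165 mm.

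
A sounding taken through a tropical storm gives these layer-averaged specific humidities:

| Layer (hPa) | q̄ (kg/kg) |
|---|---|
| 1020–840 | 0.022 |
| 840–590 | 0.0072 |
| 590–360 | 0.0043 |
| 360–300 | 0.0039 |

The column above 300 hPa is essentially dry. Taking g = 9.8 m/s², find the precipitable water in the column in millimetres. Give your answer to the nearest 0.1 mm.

Precipitable water is the column-integrated vapour mass per unit area: PW = (1/g) Σ q̄ Δp, with q in kg/kg and Δp in Pa (1 kg/m² of water = 1 mm).
Layer 1020–840 hPa: Δp = 180 hPa = 18000 Pa, q̄ = 0.022 kg/kg → 0.022 × 18000 / 9.8 = 40.41 mm
Layer 840–590 hPa: Δp = 250 hPa = 25000 Pa, q̄ = 0.0072 kg/kg → 0.0072 × 25000 / 9.8 = 18.37 mm
Layer 590–360 hPa: Δp = 230 hPa = 23000 Pa, q̄ = 0.0043 kg/kg → 0.0043 × 23000 / 9.8 = 10.09 mm
Layer 360–300 hPa: Δp = 60 hPa = 6000 Pa, q̄ = 0.0039 kg/kg → 0.0039 × 6000 / 9.8 = 2.39 mm
PW = 40.41 + 18.37 + 10.09 + 2.39 = 71.26 ≈ 71.3 mm.

PW ≈ 71.3 mm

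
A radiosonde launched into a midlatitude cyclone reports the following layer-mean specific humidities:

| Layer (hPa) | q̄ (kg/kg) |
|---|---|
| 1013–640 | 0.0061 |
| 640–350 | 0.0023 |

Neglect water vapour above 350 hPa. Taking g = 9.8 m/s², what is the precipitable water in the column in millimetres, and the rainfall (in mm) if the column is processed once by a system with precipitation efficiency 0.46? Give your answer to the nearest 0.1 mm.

PW ≈ 30.0 mm; rainfall ≈ 13.8 mm

Precipitable water is the column-integrated vapour mass per unit area: PW = (1/g) Σ q̄ Δp, with q in kg/kg and Δp in Pa (1 kg/m² of water = 1 mm).
Layer 1013–640 hPa: Δp = 373 hPa = 37300 Pa, q̄ = 0.0061 kg/kg → 0.0061 × 37300 / 9.8 = 23.22 mm
Layer 640–350 hPa: Δp = 290 hPa = 29000 Pa, q̄ = 0.0023 kg/kg → 0.0023 × 29000 / 9.8 = 6.81 mm
PW = 23.22 + 6.81 = 30.03 ≈ 30.0 mm.
Rainfall = ε × PW = 0.46 × 30.0 = 13.8 mm.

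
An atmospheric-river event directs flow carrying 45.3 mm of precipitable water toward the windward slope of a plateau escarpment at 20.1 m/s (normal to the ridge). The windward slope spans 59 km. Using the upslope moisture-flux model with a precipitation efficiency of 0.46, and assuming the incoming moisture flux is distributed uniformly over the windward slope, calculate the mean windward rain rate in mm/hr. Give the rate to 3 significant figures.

R ≈ 25.6 mm/hr

Incoming column moisture flux per unit ridge length: F = V × PW = 20.1 × 45.3 = 910.53 mm·m/s.
Spread over the 59 km slope with efficiency ε = 0.46: R = ε·F/W = 0.46 × 910.53 / 59000 m = 7.099e-03 mm/s.
R = 7.099e-03 × 3600 = 25.6 mm/hr.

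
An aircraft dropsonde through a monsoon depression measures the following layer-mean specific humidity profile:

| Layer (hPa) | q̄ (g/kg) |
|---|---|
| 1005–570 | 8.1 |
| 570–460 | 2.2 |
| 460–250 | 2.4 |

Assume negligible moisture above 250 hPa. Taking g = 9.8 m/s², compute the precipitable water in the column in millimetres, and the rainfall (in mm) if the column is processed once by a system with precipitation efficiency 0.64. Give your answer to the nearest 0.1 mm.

PW ≈ 43.6 mm; rainfall ≈ 27.9 mm

Precipitable water is the column-integrated vapour mass per unit area: PW = (1/g) Σ q̄ Δp, with q in kg/kg and Δp in Pa (1 kg/m² of water = 1 mm).
Layer 1005–570 hPa: Δp = 435 hPa = 43500 Pa, q̄ = 0.0081 kg/kg → 0.0081 × 43500 / 9.8 = 35.95 mm
Layer 570–460 hPa: Δp = 110 hPa = 11000 Pa, q̄ = 0.0022 kg/kg → 0.0022 × 11000 / 9.8 = 2.47 mm
Layer 460–250 hPa: Δp = 210 hPa = 21000 Pa, q̄ = 0.0024 kg/kg → 0.0024 × 21000 / 9.8 = 5.14 mm
PW = 35.95 + 2.47 + 5.14 = 43.56 ≈ 43.6 mm.
Rainfall = ε × PW = 0.64 × 43.6 = 27.9 mm.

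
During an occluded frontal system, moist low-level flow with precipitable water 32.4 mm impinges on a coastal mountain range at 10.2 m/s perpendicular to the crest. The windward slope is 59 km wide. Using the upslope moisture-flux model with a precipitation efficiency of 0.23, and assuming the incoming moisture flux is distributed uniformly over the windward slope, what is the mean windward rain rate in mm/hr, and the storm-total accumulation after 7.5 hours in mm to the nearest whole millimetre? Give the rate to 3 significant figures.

R ≈ 4.64 mm/hr; total ≈ 35 mm

Incoming column moisture flux per unit ridge length: F = V × PW = 10.2 × 32.4 = 330.48 mm·m/s.
Spread over the 59 km slope with efficiency ε = 0.23: R = ε·F/W = 0.23 × 330.48 / 59000 m = 1.288e-03 mm/s.
R = 1.288e-03 × 3600 = 4.64 mm/hr.
Over 7.5 h: total = 4.64 × 7.5 = 34.8 ≈ 35 mm.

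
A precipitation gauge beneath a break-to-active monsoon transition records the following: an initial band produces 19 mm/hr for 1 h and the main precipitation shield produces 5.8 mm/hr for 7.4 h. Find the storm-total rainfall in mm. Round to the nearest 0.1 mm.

total ≈ 61.9 mm

Total = Σ Rᵢ Δtᵢ = 19 × 1 + 5.8 × 7.4
      = 19 + 42.92 = 61.9 mm.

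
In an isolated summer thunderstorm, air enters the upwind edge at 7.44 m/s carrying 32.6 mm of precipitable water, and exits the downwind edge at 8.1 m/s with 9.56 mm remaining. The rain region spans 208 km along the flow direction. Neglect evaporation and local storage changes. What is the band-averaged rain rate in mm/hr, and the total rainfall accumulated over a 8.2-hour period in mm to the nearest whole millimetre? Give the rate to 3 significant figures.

R ≈ 2.86 mm/hr; total ≈ 23 mm

Column moisture flux per unit crosswind length is F = V × PW.
Inflow: F_in = 7.44 × 32.6 = 242.544 mm·m/s
Outflow: F_out = 8.1 × 9.56 = 77.436 mm·m/s
Steady-state rate R = (F_in − F_out)/L = (242.544 − 77.436) / 208000 m = 7.938e-04 mm/s.
R = 7.938e-04 × 3600 = 2.86 mm/hr.
Over 8.2 h: total = 2.86 × 8.2 = 23.452 ≈ 23 mm.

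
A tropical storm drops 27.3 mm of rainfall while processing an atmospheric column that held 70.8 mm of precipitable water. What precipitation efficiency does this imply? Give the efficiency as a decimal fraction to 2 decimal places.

ε ≈ 0.39

ε = rainfall / PW = 27.3 / 70.8 = 0.39.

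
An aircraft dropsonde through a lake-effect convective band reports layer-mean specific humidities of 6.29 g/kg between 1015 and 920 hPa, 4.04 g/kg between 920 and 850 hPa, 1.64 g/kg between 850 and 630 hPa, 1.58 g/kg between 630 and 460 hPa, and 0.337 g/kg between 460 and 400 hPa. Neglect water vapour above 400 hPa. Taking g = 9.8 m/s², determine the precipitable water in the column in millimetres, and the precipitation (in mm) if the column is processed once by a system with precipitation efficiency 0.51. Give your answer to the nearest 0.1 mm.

PW ≈ 15.6 mm; precipitation ≈ 8.0 mm

Precipitable water is the column-integrated vapour mass per unit area: PW = (1/g) Σ q̄ Δp, with q in kg/kg and Δp in Pa (1 kg/m² of water = 1 mm).
Layer 1015–920 hPa: Δp = 95 hPa = 9500 Pa, q̄ = 0.00629 kg/kg → 0.00629 × 9500 / 9.8 = 6.10 mm
Layer 920–850 hPa: Δp = 70 hPa = 7000 Pa, q̄ = 0.00404 kg/kg → 0.00404 × 7000 / 9.8 = 2.89 mm
Layer 850–630 hPa: Δp = 220 hPa = 22000 Pa, q̄ = 0.00164 kg/kg → 0.00164 × 22000 / 9.8 = 3.68 mm
Layer 630–460 hPa: Δp = 170 hPa = 17000 Pa, q̄ = 0.00158 kg/kg → 0.00158 × 17000 / 9.8 = 2.74 mm
Layer 460–400 hPa: Δp = 60 hPa = 6000 Pa, q̄ = 0.000337 kg/kg → 0.000337 × 6000 / 9.8 = 0.21 mm
PW = 6.10 + 2.89 + 3.68 + 2.74 + 0.21 = 15.62 ≈ 15.6 mm.
Precipitation = ε × PW = 0.51 × 15.6 = 8.0 mm.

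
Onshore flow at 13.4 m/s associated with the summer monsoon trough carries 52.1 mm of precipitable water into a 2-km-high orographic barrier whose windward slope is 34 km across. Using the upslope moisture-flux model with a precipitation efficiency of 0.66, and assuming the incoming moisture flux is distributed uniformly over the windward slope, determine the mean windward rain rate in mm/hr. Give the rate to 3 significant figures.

Incoming column moisture flux per unit ridge length: F = V × PW = 13.4 × 52.1 = 698.14 mm·m/s.
Spread over the 34 km slope with efficiency ε = 0.66: R = ε·F/W = 0.66 × 698.14 / 34000 m = 1.355e-02 mm/s.
R = 1.355e-02 × 3600 = 48.8 mm/hr.

R ≈ 48.8 mm/hr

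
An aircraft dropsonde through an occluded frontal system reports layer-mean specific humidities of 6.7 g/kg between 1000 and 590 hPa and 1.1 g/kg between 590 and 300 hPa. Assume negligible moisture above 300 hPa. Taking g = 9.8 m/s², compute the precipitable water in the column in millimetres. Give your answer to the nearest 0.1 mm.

PW ≈ 31.3 mm

Precipitable water is the column-integrated vapour mass per unit area: PW = (1/g) Σ q̄ Δp, with q in kg/kg and Δp in Pa (1 kg/m² of water = 1 mm).
Layer 1000–590 hPa: Δp = 410 hPa = 41000 Pa, q̄ = 0.0067 kg/kg → 0.0067 × 41000 / 9.8 = 28.03 mm
Layer 590–300 hPa: Δp = 290 hPa = 29000 Pa, q̄ = 0.0011 kg/kg → 0.0011 × 29000 / 9.8 = 3.26 mm
PW = 28.03 + 3.26 = 31.29 ≈ 31.3 mm.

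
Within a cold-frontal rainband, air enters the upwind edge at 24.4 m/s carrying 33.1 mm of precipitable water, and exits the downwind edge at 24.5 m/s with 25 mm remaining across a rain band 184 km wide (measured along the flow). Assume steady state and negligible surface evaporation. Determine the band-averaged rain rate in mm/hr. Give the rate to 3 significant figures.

Column moisture flux per unit crosswind length is F = V × PW.
Inflow: F_in = 24.4 × 33.1 = 807.64 mm·m/s
Outflow: F_out = 24.5 × 25 = 612.5 mm·m/s
Steady-state rate R = (F_in − F_out)/L = (807.64 − 612.5) / 184000 m = 1.061e-03 mm/s.
R = 1.061e-03 × 3600 = 3.82 mm/hr.

R ≈ 3.82 mm/hr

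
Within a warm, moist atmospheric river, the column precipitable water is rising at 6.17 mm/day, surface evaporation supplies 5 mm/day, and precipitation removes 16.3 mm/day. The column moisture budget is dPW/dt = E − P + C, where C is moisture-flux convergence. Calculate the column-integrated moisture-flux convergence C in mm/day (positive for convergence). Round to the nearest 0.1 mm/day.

dPW/dt = +6.17 mm/day.
C = dPW/dt − E + P = (+6.17) − 5 + 16.3 = 17.5 mm/day.

C ≈ 17.5 mm/day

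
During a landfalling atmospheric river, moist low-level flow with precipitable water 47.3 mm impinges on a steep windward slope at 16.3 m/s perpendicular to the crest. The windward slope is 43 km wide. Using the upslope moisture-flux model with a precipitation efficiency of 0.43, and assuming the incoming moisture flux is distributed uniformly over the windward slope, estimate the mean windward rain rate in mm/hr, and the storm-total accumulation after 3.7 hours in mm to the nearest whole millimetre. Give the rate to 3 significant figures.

R ≈ 27.8 mm/hr; total ≈ 103 mm

Incoming column moisture flux per unit ridge length: F = V × PW = 16.3 × 47.3 = 770.99 mm·m/s.
Spread over the 43 km slope with efficiency ε = 0.43: R = ε·F/W = 0.43 × 770.99 / 43000 m = 7.710e-03 mm/s.
R = 7.710e-03 × 3600 = 27.8 mm/hr.
Over 3.7 h: total = 27.8 × 3.7 = 102.86 ≈ 103 mm.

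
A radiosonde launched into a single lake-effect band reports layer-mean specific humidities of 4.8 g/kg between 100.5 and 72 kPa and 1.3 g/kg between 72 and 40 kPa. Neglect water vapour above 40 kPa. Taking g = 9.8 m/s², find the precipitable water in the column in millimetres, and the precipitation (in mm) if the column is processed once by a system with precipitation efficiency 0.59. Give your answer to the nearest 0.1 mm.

PW ≈ 18.2 mm; precipitation ≈ 10.7 mm

Precipitable water is the column-integrated vapour mass per unit area: PW = (1/g) Σ q̄ Δp, with q in kg/kg and Δp in Pa (1 kg/m² of water = 1 mm).
Layer 100.5–72 kPa: Δp = 285 hPa = 28500 Pa, q̄ = 0.0048 kg/kg → 0.0048 × 28500 / 9.8 = 13.96 mm
Layer 72–40 kPa: Δp = 320 hPa = 32000 Pa, q̄ = 0.0013 kg/kg → 0.0013 × 32000 / 9.8 = 4.24 mm
PW = 13.96 + 4.24 = 18.20 ≈ 18.2 mm.
Precipitation = ε × PW = 0.59 × 18.2 = 10.7 mm.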